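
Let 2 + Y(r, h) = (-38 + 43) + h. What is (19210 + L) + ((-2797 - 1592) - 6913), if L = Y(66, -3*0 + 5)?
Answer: 7916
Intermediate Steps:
Y(r, h) = 3 + h (Y(r, h) = -2 + ((-38 + 43) + h) = -2 + (5 + h) = 3 + h)
L = 8 (L = 3 + (-3*0 + 5) = 3 + (0 + 5) = 3 + 5 = 8)
(19210 + L) + ((-2797 - 1592) - 6913) = (19210 + 8) + ((-2797 - 1592) - 6913) = 19218 + (-4389 - 6913) = 19218 - 11302 = 7916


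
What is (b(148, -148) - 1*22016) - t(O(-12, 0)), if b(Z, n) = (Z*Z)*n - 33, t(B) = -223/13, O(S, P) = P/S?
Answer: -42429710/13 ≈ -3.2638e+6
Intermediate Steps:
t(B) = -223/13 (t(B) = -223*1/13 = -223/13)
b(Z, n) = -33 + n*Z² (b(Z, n) = Z²*n - 33 = n*Z² - 33 = -33 + n*Z²)
(b(148, -148) - 1*22016) - t(O(-12, 0)) = ((-33 - 148*148²) - 1*22016) - 1*(-223/13) = ((-33 - 148*21904) - 22016) + 223/13 = ((-33 - 3241792) - 22016) + 223/13 = (-3241825 - 22016) + 223/13 = -3263841 + 223/13 = -42429710/13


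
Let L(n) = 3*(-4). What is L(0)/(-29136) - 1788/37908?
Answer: -358613/7670052 ≈ -0.046755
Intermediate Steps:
L(n) = -12
L(0)/(-29136) - 1788/37908 = -12/(-29136) - 1788/37908 = -12*(-1/29136) - 1788*1/37908 = 1/2428 - 149/3159 = -358613/7670052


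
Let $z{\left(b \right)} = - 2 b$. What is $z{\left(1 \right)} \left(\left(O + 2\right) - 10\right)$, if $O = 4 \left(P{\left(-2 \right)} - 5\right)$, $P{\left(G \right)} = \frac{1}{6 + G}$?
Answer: $54$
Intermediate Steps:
$O = -19$ ($O = 4 \left(\frac{1}{6 - 2} - 5\right) = 4 \left(\frac{1}{4} - 5\right) = 4 \left(- \frac{19}{4}\right) = -19$)
$z{\left(1 \right)} \left(\left(O + 2\right) - 10\right) = \left(-2\right) 1 \left(\left(-19 + 2\right) - 10\right) = - 2 \left(-17 - 10\right) = \left(-2\right) \left(-27\right) = 54$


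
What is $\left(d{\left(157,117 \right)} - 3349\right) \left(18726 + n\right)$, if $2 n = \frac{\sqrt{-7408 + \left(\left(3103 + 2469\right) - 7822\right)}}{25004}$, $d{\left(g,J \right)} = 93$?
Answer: $-60971856 - \frac{407 i \sqrt{9658}}{6251} \approx -6.0972 \cdot 10^{7} - 6.3987 i$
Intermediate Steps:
$n = \frac{i \sqrt{9658}}{50008}$ ($n = \frac{\sqrt{-7408 + \left(\left(3103 + 2469\right) - 7822\right)} \frac{1}{25004}}{2} = \frac{\sqrt{-7408 + \left(5572 - 7822\right)} \frac{1}{25004}}{2} = \frac{\sqrt{-7408 - 2250} \cdot \frac{1}{25004}}{2} = \frac{\sqrt{-9658} \cdot \frac{1}{25004}}{2} = \frac{i \sqrt{9658} \cdot \frac{1}{25004}}{2} = \frac{\frac{1}{25004} i \sqrt{9658}}{2} = \frac{i \sqrt{9658}}{50008} \approx 0.0019652 i$)
$\left(d{\left(157,117 \right)} - 3349\right) \left(18726 + n\right) = \left(93 - 3349\right) \left(18726 + \frac{i \sqrt{9658}}{50008}\right) = - 3256 \left(18726 + \frac{i \sqrt{9658}}{50008}\right) = -60971856 - \frac{407 i \sqrt{9658}}{6251}$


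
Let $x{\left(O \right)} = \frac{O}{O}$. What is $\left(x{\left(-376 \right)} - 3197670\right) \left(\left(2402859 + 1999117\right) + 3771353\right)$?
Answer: $-26135600770101$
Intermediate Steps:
$x{\left(O \right)} = 1$
$\left(x{\left(-376 \right)} - 3197670\right) \left(\left(2402859 + 1999117\right) + 3771353\right) = \left(1 - 3197670\right) \left(\left(2402859 + 1999117\right) + 3771353\right) = - 3197669 \left(4401976 + 3771353\right) = \left(-3197669\right) 8173329 = -26135600770101$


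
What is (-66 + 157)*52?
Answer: 4732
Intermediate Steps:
(-66 + 157)*52 = 91*52 = 4732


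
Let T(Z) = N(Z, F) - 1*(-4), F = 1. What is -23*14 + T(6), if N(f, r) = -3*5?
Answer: -333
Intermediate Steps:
N(f, r) = -15
T(Z) = -11 (T(Z) = -15 - 1*(-4) = -15 + 4 = -11)
-23*14 + T(6) = -23*14 - 11 = -322 - 11 = -333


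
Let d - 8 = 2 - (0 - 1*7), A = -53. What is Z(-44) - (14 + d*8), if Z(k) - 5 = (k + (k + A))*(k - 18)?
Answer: 8597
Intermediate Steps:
Z(k) = 5 + (-53 + 2*k)*(-18 + k) (Z(k) = 5 + (k + (k - 53))*(k - 18) = 5 + (k + (-53 + k))*(-18 + k) = 5 + (-53 + 2*k)*(-18 + k))
d = 17 (d = 8 + (2 - (0 - 1*7)) = 8 + (2 - (0 - 7)) = 8 + (2 - 1*(-7)) = 8 + (2 + 7) = 8 + 9 = 17)
Z(-44) - (14 + d*8) = (959 - 89*(-44) + 2*(-44)²) - (14 + 17*8) = (959 + 3916 + 2*1936) - (14 + 136) = (959 + 3916 + 3872) - 1*150 = 8747 - 150 = 8597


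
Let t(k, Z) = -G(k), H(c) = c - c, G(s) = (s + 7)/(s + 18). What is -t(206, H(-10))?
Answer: 213/224 ≈ 0.95089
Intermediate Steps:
G(s) = (7 + s)/(18 + s)
H(c) = 0
t(k, Z) = -(7 + k)/(18 + k)
-t(206, H(-10)) = -(-7 - 1*206)/(18 + 206) = -(-7 - 206)/224 = -(-213)/224 = -1*(-213/224) = 213/224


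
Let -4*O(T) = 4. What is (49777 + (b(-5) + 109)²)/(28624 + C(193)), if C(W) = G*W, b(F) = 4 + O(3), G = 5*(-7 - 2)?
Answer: 62321/19939 ≈ 3.1256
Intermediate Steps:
O(T) = -1 (O(T) = -¼*4 = -1)
G = -45 (G = 5*(-9) = -45)
b(F) = 3 (b(F) = 4 - 1 = 3)
C(W) = -45*W
(49777 + (b(-5) + 109)²)/(28624 + C(193)) = (49777 + (3 + 109)²)/(28624 - 45*193) = (49777 + 112²)/(28624 - 8685) = (49777 + 12544)/19939 = 62321*(1/19939) = 62321/19939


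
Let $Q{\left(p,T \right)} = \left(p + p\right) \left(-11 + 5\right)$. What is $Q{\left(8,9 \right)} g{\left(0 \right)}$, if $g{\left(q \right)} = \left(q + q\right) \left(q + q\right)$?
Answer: $0$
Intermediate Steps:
$g{\left(q \right)} = 4 q^{2}$ ($g{\left(q \right)} = 2 q 2 q = 4 q^{2}$)
$Q{\left(p,T \right)} = - 12 p$ ($Q{\left(p,T \right)} = 2 p \left(-6\right) = - 12 p$)
$Q{\left(8,9 \right)} g{\left(0 \right)} = \left(-12\right) 8 \cdot 4 \cdot 0^{2} = - 96 \cdot 4 \cdot 0 = \left(-96\right) 0 = 0$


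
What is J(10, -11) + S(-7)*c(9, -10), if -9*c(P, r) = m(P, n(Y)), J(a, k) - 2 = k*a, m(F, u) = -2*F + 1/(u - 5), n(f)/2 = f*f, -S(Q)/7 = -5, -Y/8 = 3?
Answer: -392309/10323 ≈ -38.003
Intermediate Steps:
Y = -24 (Y = -8*3 = -24)
S(Q) = 35 (S(Q) = -7*(-5) = 35)
n(f) = 2*f² (n(f) = 2*(f*f) = 2*f²)
m(F, u) = 1/(-5 + u) - 2*F (m(F, u) = -2*F + 1/(-5 + u) = 1/(-5 + u) - 2*F)
J(a, k) = 2 + a*k (J(a, k) = 2 + k*a = 2 + a*k)
c(P, r) = -1/10323 + 2*P/9 (c(P, r) = -(1 + 10*P - 2*P*2*(-24)²)/(9*(-5 + 2*(-24)²)) = -(1 + 10*P - 2*P*2*576)/(9*(-5 + 2*576)) = -(1 + 10*P - 2*P*1152)/(9*(-5 + 1152)) = -(1 + 10*P - 2304*P)/(9*1147) = -(1 - 2294*P)/10323 = -(1/1147 - 2*P)/9 = -1/10323 + 2*P/9)
J(10, -11) + S(-7)*c(9, -10) = (2 + 10*(-11)) + 35*(-1/10323 + (2/9)*9) = (2 - 110) + 35*(-1/10323 + 2) = -108 + 35*(20645/10323) = -108 + 722575/10323 = -392309/10323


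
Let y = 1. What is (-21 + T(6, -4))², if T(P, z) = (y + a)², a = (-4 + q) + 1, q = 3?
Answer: 400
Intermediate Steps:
a = 0 (a = (-4 + 3) + 1 = -1 + 1 = 0)
T(P, z) = 1 (T(P, z) = (1 + 0)² = 1² = 1)
(-21 + T(6, -4))² = (-21 + 1)² = (-20)² = 400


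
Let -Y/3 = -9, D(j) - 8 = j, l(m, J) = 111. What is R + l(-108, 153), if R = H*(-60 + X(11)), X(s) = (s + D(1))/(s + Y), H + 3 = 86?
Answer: -91681/19 ≈ -4825.3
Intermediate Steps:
H = 83 (H = -3 + 86 = 83)
D(j) = 8 + j
Y = 27 (Y = -3*(-9) = 27)
X(s) = (9 + s)/(27 + s) (X(s) = (s + (8 + 1))/(s + 27) = (s + 9)/(27 + s) = (9 + s)/(27 + s))
R = -93790/19 (R = 83*(-60 + (9 + 11)/(27 + 11)) = 83*(-60 + 20/38) = 83*(-60 + (1/38)*20) = 83*(-60 + 10/19) = 83*(-1130/19) = -93790/19 ≈ -4936.3)
R + l(-108, 153) = -93790/19 + 111 = -91681/19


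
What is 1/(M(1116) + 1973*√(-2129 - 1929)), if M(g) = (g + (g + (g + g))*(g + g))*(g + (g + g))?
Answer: 12511228248/313061664555004646149 - 1973*I*√4058/626123329110009292298 ≈ 3.9964e-11 - 2.0073e-16*I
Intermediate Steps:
M(g) = 3*g*(g + 6*g²) (M(g) = (g + (g + 2*g)*(2*g))*(g + 2*g) = (g + (3*g)*(2*g))*(3*g) = (g + 6*g²)*(3*g) = 3*g*(g + 6*g²))
1/(M(1116) + 1973*√(-2129 - 1929)) = 1/(1116²*(3 + 18*1116) + 1973*√(-2129 - 1929)) = 1/(1245456*(3 + 20088) + 1973*√(-4058)) = 1/(1245456*20091 + 1973*(I*√4058)) = 1/(25022456496 + 1973*I*√4058)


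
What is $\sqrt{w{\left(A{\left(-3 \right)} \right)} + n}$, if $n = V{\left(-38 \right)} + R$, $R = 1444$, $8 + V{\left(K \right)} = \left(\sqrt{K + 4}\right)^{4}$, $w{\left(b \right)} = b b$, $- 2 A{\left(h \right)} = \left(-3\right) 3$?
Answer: $\frac{9 \sqrt{129}}{2} \approx 51.11$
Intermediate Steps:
$A{\left(h \right)} = \frac{9}{2}$ ($A{\left(h \right)} = - \frac{\left(-3\right) 3}{2} = \left(- \frac{1}{2}\right) \left(-9\right) = \frac{9}{2}$)
$w{\left(b \right)} = b^{2}$
$V{\left(K \right)} = -8 + \left(4 + K\right)^{2}$ ($V{\left(K \right)} = -8 + \left(\sqrt{K + 4}\right)^{4} = -8 + \left(\sqrt{4 + K}\right)^{4} = -8 + \left(4 + K\right)^{2}$)
$n = 2592$ ($n = \left(-8 + \left(4 - 38\right)^{2}\right) + 1444 = \left(-8 + \left(-34\right)^{2}\right) + 1444 = \left(-8 + 1156\right) + 1444 = 1148 + 1444 = 2592$)
$\sqrt{w{\left(A{\left(-3 \right)} \right)} + n} = \sqrt{\left(\frac{9}{2}\right)^{2} + 2592} = \sqrt{\frac{81}{4} + 2592} = \sqrt{\frac{10449}{4}} = \frac{9 \sqrt{129}}{2}$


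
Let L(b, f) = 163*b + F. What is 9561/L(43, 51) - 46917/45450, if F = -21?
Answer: 5927303/17644700 ≈ 0.33593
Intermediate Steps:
L(b, f) = -21 + 163*b (L(b, f) = 163*b - 21 = -21 + 163*b)
9561/L(43, 51) - 46917/45450 = 9561/(-21 + 163*43) - 46917/45450 = 9561/(-21 + 7009) - 46917*1/45450 = 9561/6988 - 5213/5050 = 5927303/17644700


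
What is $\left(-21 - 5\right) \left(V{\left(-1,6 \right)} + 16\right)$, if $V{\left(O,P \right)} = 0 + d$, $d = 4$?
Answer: $-520$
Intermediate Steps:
$V{\left(O,P \right)} = 4$ ($V{\left(O,P \right)} = 0 + 4 = 4$)
$\left(-21 - 5\right) \left(V{\left(-1,6 \right)} + 16\right) = \left(-21 - 5\right) \left(4 + 16\right) = \left(-21 - 5\right) 20 = \left(-26\right) 20 = -520$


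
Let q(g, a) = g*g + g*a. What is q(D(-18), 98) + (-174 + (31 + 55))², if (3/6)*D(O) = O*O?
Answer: 491152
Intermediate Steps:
D(O) = 2*O² (D(O) = 2*(O*O) = 2*O²)
q(g, a) = g² + a*g
q(D(-18), 98) + (-174 + (31 + 55))² = (2*(-18)²)*(98 + 2*(-18)²) + (-174 + (31 + 55))² = (2*324)*(98 + 2*324) + (-174 + 86)² = 648*(98 + 648) + (-88)² = 648*746 + 7744 = 483408 + 7744 = 491152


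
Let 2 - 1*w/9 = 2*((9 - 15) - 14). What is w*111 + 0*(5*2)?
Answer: 41958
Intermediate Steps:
w = 378 (w = 18 - 18*((9 - 15) - 14) = 18 - 18*(-6 - 14) = 18 - 18*(-20) = 18 - 9*(-40) = 18 + 360 = 378)
w*111 + 0*(5*2) = 378*111 + 0*(5*2) = 41958 + 0*10 = 41958 + 0 = 41958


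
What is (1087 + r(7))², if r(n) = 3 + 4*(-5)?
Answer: 1144900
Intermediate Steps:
r(n) = -17 (r(n) = 3 - 20 = -17)
(1087 + r(7))² = (1087 - 17)² = 1070² = 1144900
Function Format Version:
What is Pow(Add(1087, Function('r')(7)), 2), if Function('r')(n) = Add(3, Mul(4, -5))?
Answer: 1144900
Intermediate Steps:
Function('r')(n) = -17 (Function('r')(n) = Add(3, -20) = -17)
Pow(Add(1087, Function('r')(7)), 2) = Pow(Add(1087, -17), 2) = Pow(1070, 2) = 1144900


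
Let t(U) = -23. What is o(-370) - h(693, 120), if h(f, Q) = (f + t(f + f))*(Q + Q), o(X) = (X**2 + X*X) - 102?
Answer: 112898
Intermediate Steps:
o(X) = -102 + 2*X**2 (o(X) = (X**2 + X**2) - 102 = 2*X**2 - 102 = -102 + 2*X**2)
h(f, Q) = 2*Q*(-23 + f) (h(f, Q) = (f - 23)*(Q + Q) = (-23 + f)*(2*Q) = 2*Q*(-23 + f))
o(-370) - h(693, 120) = (-102 + 2*(-370)**2) - 2*120*(-23 + 693) = (-102 + 2*136900) - 2*120*670 = (-102 + 273800) - 1*160800 = 273698 - 160800 = 112898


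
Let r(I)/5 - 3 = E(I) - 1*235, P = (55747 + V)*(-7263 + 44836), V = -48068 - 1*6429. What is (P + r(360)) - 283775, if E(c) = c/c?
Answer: 46681320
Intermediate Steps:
V = -54497 (V = -48068 - 6429 = -54497)
E(c) = 1
P = 46966250 (P = (55747 - 54497)*(-7263 + 44836) = 1250*37573 = 46966250)
r(I) = -1155 (r(I) = 15 + 5*(1 - 1*235) = 15 + 5*(1 - 235) = 15 + 5*(-234) = 15 - 1170 = -1155)
(P + r(360)) - 283775 = (46966250 - 1155) - 283775 = 46965095 - 283775 = 46681320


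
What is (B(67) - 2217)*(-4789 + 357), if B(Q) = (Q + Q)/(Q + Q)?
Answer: 9821312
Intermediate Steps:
B(Q) = 1 (B(Q) = (2*Q)/((2*Q)) = (2*Q)*(1/(2*Q)) = 1)
(B(67) - 2217)*(-4789 + 357) = (1 - 2217)*(-4789 + 357) = -2216*(-4432) = 9821312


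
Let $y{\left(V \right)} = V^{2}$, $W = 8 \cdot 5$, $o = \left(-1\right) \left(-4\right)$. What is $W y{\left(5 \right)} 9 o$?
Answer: $36000$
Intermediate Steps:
$o = 4$
$W = 40$
$W y{\left(5 \right)} 9 o = 40 \cdot 5^{2} \cdot 9 \cdot 4 = 40 \cdot 25 \cdot 9 \cdot 4 = 40 \cdot 225 \cdot 4 = 9000 \cdot 4 = 36000$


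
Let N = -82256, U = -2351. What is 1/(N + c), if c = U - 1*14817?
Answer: -1/99424 ≈ -1.0058e-5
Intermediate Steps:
c = -17168 (c = -2351 - 1*14817 = -2351 - 14817 = -17168)
1/(N + c) = 1/(-82256 - 17168) = 1/(-99424) = -1/99424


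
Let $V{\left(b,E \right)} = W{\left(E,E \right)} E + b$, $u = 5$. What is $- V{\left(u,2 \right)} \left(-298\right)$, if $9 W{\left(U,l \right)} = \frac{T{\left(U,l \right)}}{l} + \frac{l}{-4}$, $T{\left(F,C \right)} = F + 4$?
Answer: $\frac{14900}{9} \approx 1655.6$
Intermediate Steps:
$T{\left(F,C \right)} = 4 + F$
$W{\left(U,l \right)} = - \frac{l}{36} + \frac{4 + U}{9 l}$ ($W{\left(U,l \right)} = \frac{\frac{4 + U}{l} + \frac{l}{-4}}{9} = \frac{\frac{4 + U}{l} + l \left(- \frac{1}{4}\right)}{9} = \frac{\frac{4 + U}{l} - \frac{l}{4}}{9} = \frac{- \frac{l}{4} + \frac{4 + U}{l}}{9} = - \frac{l}{36} + \frac{4 + U}{9 l}$)
$V{\left(b,E \right)} = \frac{4}{9} + b - \frac{E^{2}}{36} + \frac{E}{9}$ ($V{\left(b,E \right)} = \frac{16 - E^{2} + 4 E}{36 E} E + b = \left(\frac{4}{9} - \frac{E^{2}}{36} + \frac{E}{9}\right) + b = \frac{4}{9} + b - \frac{E^{2}}{36} + \frac{E}{9}$)
$- V{\left(u,2 \right)} \left(-298\right) = - \left(\frac{4}{9} + 5 - \frac{2^{2}}{36} + \frac{1}{9} \cdot 2\right) \left(-298\right) = - \left(\frac{4}{9} + 5 - \frac{1}{9} + \frac{2}{9}\right) \left(-298\right) = - \frac{50 \left(-298\right)}{9} = \left(-1\right) \left(- \frac{14900}{9}\right) = \frac{14900}{9}$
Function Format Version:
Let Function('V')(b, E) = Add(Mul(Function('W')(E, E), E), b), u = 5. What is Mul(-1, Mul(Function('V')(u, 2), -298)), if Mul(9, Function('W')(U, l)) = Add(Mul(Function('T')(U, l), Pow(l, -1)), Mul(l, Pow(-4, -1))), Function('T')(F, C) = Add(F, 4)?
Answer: Rational(14900, 9) ≈ 1655.6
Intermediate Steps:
Function('T')(F, C) = Add(4, F)
Function('W')(U, l) = Add(Mul(Rational(-1, 36), l), Mul(Rational(1, 9), Pow(l, -1), Add(4, U))) (Function('W')(U, l) = Mul(Rational(1, 9), Add(Mul(Add(4, U), Pow(l, -1)), Mul(l, Pow(-4, -1)))) = Mul(Rational(1, 9), Add(Mul(Pow(l, -1), Add(4, U)), Mul(l, Rational(-1, 4)))) = Mul(Rational(1, 9), Add(Mul(Pow(l, -1), Add(4, U)), Mul(Rational(-1, 4), l))) = Mul(Rational(1, 9), Add(Mul(Rational(-1, 4), l), Mul(Pow(l, -1), Add(4, U)))) = Add(Mul(Rational(-1, 36), l), Mul(Rational(1, 9), Pow(l, -1), Add(4, U))))
Function('V')(b, E) = Add(Rational(4, 9), b, Mul(Rational(-1, 36), Pow(E, 2)), Mul(Rational(1, 9), E)) (Function('V')(b, E) = Add(Mul(Mul(Rational(1, 36), Pow(E, -1), Add(16, Mul(-1, Pow(E, 2)), Mul(4, E))), E), b) = Add(Add(Rational(4, 9), Mul(Rational(-1, 36), Pow(E, 2)), Mul(Rational(1, 9), E)), b) = Add(Rational(4, 9), b, Mul(Rational(-1, 36), Pow(E, 2)), Mul(Rational(1, 9), E)))
Mul(-1, Mul(Function('V')(u, 2), -298)) = Mul(-1, Mul(Add(Rational(4, 9), 5, Mul(Rational(-1, 36), Pow(2, 2)), Mul(Rational(1, 9), 2)), -298)) = Mul(-1, Mul(Add(Rational(4, 9), 5, Mul(Rational(-1, 36), 4), Rational(2, 9)), -298)) = Mul(-1, Mul(Add(Rational(4, 9), 5, Rational(-1, 9), Rational(2, 9)), -298)) = Mul(-1, Mul(Rational(50, 9), -298)) = Mul(-1, Rational(-14900, 9)) = Rational(14900, 9)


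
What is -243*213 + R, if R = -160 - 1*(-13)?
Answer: -51906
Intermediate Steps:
R = -147 (R = -160 + 13 = -147)
-243*213 + R = -243*213 - 147 = -51759 - 147 = -51906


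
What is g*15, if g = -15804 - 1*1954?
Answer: -266370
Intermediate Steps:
g = -17758 (g = -15804 - 1954 = -17758)
g*15 = -17758*15 = -266370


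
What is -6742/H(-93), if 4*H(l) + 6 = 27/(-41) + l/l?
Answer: 138211/29 ≈ 4765.9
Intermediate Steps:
H(l) = -58/41 (H(l) = -3/2 + (27/(-41) + l/l)/4 = -3/2 + (27*(-1/41) + 1)/4 = -3/2 + (-27/41 + 1)/4 = -3/2 + (¼)*(14/41) = -3/2 + 7/82 = -58/41)
-6742/H(-93) = -6742/(-58/41) = -6742*(-41/58) = 138211/29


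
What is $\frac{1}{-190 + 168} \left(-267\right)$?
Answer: $\frac{267}{22} \approx 12.136$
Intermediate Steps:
$\frac{1}{-190 + 168} \left(-267\right) = \frac{1}{-22} \left(-267\right) = \left(- \frac{1}{22}\right) \left(-267\right) = \frac{267}{22}$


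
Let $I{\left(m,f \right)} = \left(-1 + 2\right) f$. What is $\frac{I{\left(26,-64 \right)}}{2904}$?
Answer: $- \frac{8}{363} \approx -0.022039$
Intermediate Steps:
$I{\left(m,f \right)} = f$ ($I{\left(m,f \right)} = 1 f = f$)
$\frac{I{\left(26,-64 \right)}}{2904} = - \frac{64}{2904} = \left(-64\right) \frac{1}{2904} = - \frac{8}{363}$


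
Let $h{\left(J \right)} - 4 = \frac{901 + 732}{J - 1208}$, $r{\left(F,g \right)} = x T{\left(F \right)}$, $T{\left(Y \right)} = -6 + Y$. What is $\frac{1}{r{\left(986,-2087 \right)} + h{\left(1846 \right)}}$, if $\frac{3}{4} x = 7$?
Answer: $\frac{1914}{17519275} \approx 0.00010925$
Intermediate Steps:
$x = \frac{28}{3}$ ($x = \frac{4}{3} \cdot 7 = \frac{28}{3} \approx 9.3333$)
$r{\left(F,g \right)} = -56 + \frac{28 F}{3}$ ($r{\left(F,g \right)} = \frac{28 \left(-6 + F\right)}{3} = -56 + \frac{28 F}{3}$)
$h{\left(J \right)} = 4 + \frac{1633}{-1208 + J}$ ($h{\left(J \right)} = 4 + \frac{901 + 732}{J - 1208} = 4 + \frac{1633}{-1208 + J}$)
$\frac{1}{r{\left(986,-2087 \right)} + h{\left(1846 \right)}} = \frac{1}{\left(-56 + \frac{28}{3} \cdot 986\right) + \frac{-3199 + 4 \cdot 1846}{-1208 + 1846}} = \frac{1}{\left(-56 + \frac{27608}{3}\right) + \frac{-3199 + 7384}{638}} = \frac{1}{\frac{27440}{3} + \frac{1}{638} \cdot 4185} = \frac{1}{\frac{27440}{3} + \frac{4185}{638}} = \frac{1}{\frac{17519275}{1914}} = \frac{1914}{17519275}$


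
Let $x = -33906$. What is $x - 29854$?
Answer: $-63760$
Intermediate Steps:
$x - 29854 = -33906 - 29854 = -63760$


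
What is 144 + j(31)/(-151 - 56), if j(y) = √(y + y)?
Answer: 144 - √62/207 ≈ 143.96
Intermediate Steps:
j(y) = √2*√y (j(y) = √(2*y) = √2*√y)
144 + j(31)/(-151 - 56) = 144 + (√2*√31)/(-151 - 56) = 144 + √62/(-207) = 144 - √62/207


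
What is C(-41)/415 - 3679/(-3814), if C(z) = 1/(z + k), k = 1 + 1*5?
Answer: 53433661/55398350 ≈ 0.96453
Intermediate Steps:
k = 6 (k = 1 + 5 = 6)
C(z) = 1/(6 + z) (C(z) = 1/(z + 6) = 1/(6 + z))
C(-41)/415 - 3679/(-3814) = 1/((6 - 41)*415) - 3679/(-3814) = (1/415)/(-35) - 3679*(-1/3814) = -1/35*1/415 + 3679/3814 = -1/14525 + 3679/3814 = 53433661/55398350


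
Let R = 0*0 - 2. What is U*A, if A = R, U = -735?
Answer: 1470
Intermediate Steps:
R = -2 (R = 0 - 2 = -2)
A = -2
U*A = -735*(-2) = 1470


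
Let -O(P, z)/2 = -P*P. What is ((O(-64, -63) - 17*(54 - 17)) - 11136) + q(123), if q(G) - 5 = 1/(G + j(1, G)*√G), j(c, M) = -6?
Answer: -310415/87 + 2*√123/3567 ≈ -3568.0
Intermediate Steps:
O(P, z) = 2*P² (O(P, z) = -(-2)*P*P = -(-2)*P² = 2*P²)
q(G) = 5 + 1/(G - 6*√G)
((O(-64, -63) - 17*(54 - 17)) - 11136) + q(123) = ((2*(-64)² - 17*(54 - 17)) - 11136) + (1 - 30*√123 + 5*123)/(123 - 6*√123) = ((2*4096 - 17*37) - 11136) + (1 - 30*√123 + 615)/(123 - 6*√123) = ((8192 - 629) - 11136) + (616 - 30*√123)/(123 - 6*√123) = (7563 - 11136) + (616 - 30*√123)/(123 - 6*√123) = -3573 + (616 - 30*√123)/(123 - 6*√123)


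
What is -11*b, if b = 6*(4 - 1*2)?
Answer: -132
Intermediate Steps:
b = 12 (b = 6*(4 - 2) = 6*2 = 12)
-11*b = -11*12 = -132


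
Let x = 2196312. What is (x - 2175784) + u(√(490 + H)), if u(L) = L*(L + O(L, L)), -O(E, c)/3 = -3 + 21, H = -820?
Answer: 20198 - 54*I*√330 ≈ 20198.0 - 980.96*I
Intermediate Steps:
O(E, c) = -54 (O(E, c) = -3*(-3 + 21) = -3*18 = -54)
u(L) = L*(-54 + L) (u(L) = L*(L - 54) = L*(-54 + L))
(x - 2175784) + u(√(490 + H)) = (2196312 - 2175784) + √(490 - 820)*(-54 + √(490 - 820)) = 20528 + √(-330)*(-54 + √(-330)) = 20528 + (I*√330)*(-54 + I*√330) = 20528 + I*√330*(-54 + I*√330)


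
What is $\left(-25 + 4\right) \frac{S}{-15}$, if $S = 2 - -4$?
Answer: $\frac{42}{5} \approx 8.4$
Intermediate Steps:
$S = 6$ ($S = 2 + 4 = 6$)
$\left(-25 + 4\right) \frac{S}{-15} = \left(-25 + 4\right) \frac{6}{-15} = - 21 \cdot 6 \left(- \frac{1}{15}\right) = \left(-21\right) \left(- \frac{2}{5}\right) = \frac{42}{5}$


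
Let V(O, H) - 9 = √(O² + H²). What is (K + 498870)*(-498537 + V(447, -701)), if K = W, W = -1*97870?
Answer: -199909728000 + 5213000*√4090 ≈ -1.9958e+11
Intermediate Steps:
W = -97870
K = -97870
V(O, H) = 9 + √(H² + O²) (V(O, H) = 9 + √(O² + H²) = 9 + √(H² + O²))
(K + 498870)*(-498537 + V(447, -701)) = (-97870 + 498870)*(-498537 + (9 + √((-701)² + 447²))) = 401000*(-498537 + (9 + √(491401 + 199809))) = 401000*(-498537 + (9 + √691210)) = 401000*(-498537 + (9 + 13*√4090)) = 401000*(-498528 + 13*√4090) = -199909728000 + 5213000*√4090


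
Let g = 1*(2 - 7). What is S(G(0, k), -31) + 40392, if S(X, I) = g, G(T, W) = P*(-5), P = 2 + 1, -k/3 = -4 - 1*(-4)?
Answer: 40387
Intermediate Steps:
k = 0 (k = -3*(-4 - 1*(-4)) = -3*(-4 + 4) = -3*0 = 0)
P = 3
g = -5 (g = 1*(-5) = -5)
G(T, W) = -15 (G(T, W) = 3*(-5) = -15)
S(X, I) = -5
S(G(0, k), -31) + 40392 = -5 + 40392 = 40387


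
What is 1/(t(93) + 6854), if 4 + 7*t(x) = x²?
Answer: 1/8089 ≈ 0.00012362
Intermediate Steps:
t(x) = -4/7 + x²/7
1/(t(93) + 6854) = 1/((-4/7 + (⅐)*93²) + 6854) = 1/((-4/7 + (⅐)*8649) + 6854) = 1/((-4/7 + 8649/7) + 6854) = 1/(1235 + 6854) = 1/8089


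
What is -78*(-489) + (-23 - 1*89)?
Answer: 38030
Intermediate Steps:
-78*(-489) + (-23 - 1*89) = 38142 + (-23 - 89) = 38142 - 112 = 38030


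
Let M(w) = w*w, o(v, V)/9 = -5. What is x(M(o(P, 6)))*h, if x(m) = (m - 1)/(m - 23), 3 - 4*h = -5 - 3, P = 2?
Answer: 253/91 ≈ 2.7802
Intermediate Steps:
o(v, V) = -45 (o(v, V) = 9*(-5) = -45)
h = 11/4 (h = ¾ - (-5 - 3)/4 = ¾ - ¼*(-8) = ¾ + 2 = 11/4 ≈ 2.7500)
M(w) = w²
x(m) = (-1 + m)/(-23 + m)
x(M(o(P, 6)))*h = ((-1 + (-45)²)/(-23 + (-45)²))*(11/4) = ((-1 + 2025)/(-23 + 2025))*(11/4) = (2024/2002)*(11/4) = ((1/2002)*2024)*(11/4) = (92/91)*(11/4) = 253/91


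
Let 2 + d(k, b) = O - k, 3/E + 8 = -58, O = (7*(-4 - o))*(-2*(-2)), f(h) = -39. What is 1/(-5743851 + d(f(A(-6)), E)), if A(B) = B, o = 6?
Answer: -1/5744094 ≈ -1.7409e-7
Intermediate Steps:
O = -280 (O = (7*(-4 - 1*6))*(-2*(-2)) = (7*(-4 - 6))*4 = (7*(-10))*4 = -70*4 = -280)
E = -1/22 (E = 3/(-8 - 58) = 3/(-66) = 3*(-1/66) = -1/22 ≈ -0.045455)
d(k, b) = -282 - k (d(k, b) = -2 + (-280 - k) = -282 - k)
1/(-5743851 + d(f(A(-6)), E)) = 1/(-5743851 + (-282 - 1*(-39))) = 1/(-5743851 + (-282 + 39)) = 1/(-5743851 - 243) = 1/(-5744094) = -1/5744094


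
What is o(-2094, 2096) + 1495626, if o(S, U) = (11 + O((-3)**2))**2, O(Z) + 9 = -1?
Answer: 1495627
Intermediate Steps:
O(Z) = -10 (O(Z) = -9 - 1 = -10)
o(S, U) = 1 (o(S, U) = (11 - 10)**2 = 1**2 = 1)
o(-2094, 2096) + 1495626 = 1 + 1495626 = 1495627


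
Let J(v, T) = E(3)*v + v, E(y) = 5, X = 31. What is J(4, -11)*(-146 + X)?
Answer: -2760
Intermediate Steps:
J(v, T) = 6*v (J(v, T) = 5*v + v = 6*v)
J(4, -11)*(-146 + X) = (6*4)*(-146 + 31) = 24*(-115) = -2760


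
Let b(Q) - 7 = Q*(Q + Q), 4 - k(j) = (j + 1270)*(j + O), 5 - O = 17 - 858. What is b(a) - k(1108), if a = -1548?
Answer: 9439223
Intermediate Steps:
O = 846 (O = 5 - (17 - 858) = 5 - 1*(-841) = 5 + 841 = 846)
k(j) = 4 - (846 + j)*(1270 + j) (k(j) = 4 - (j + 1270)*(j + 846) = 4 - (1270 + j)*(846 + j) = 4 - (846 + j)*(1270 + j))
b(Q) = 7 + 2*Q² (b(Q) = 7 + Q*(Q + Q) = 7 + Q*(2*Q) = 7 + 2*Q²)
b(a) - k(1108) = (7 + 2*(-1548)²) - (-1074416 - 1*1108² - 2116*1108) = (7 + 2*2396304) - (-1074416 - 1*1227664 - 2344528) = (7 + 4792608) - (-1074416 - 1227664 - 2344528) = 4792615 - 1*(-4646608) = 4792615 + 4646608 = 9439223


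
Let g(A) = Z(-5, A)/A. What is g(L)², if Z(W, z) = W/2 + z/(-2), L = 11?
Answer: 64/121 ≈ 0.52893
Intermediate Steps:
Z(W, z) = W/2 - z/2 (Z(W, z) = W*(½) + z*(-½) = W/2 - z/2)
g(A) = (-5/2 - A/2)/A (g(A) = ((½)*(-5) - A/2)/A = (-5/2 - A/2)/A)
g(L)² = ((½)*(-5 - 1*11)/11)² = ((½)*(1/11)*(-5 - 11))² = ((½)*(1/11)*(-16))² = (-8/11)² = 64/121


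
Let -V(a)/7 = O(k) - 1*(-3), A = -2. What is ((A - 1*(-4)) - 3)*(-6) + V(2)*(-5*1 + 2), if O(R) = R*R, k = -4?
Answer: 405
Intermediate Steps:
O(R) = R²
V(a) = -133 (V(a) = -7*((-4)² - 1*(-3)) = -7*(16 + 3) = -7*19 = -133)
((A - 1*(-4)) - 3)*(-6) + V(2)*(-5*1 + 2) = ((-2 - 1*(-4)) - 3)*(-6) - 133*(-5*1 + 2) = ((-2 + 4) - 3)*(-6) - 133*(-5 + 2) = (2 - 3)*(-6) - 133*(-3) = -1*(-6) + 399 = 6 + 399 = 405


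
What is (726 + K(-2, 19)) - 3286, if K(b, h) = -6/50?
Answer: -64003/25 ≈ -2560.1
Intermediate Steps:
K(b, h) = -3/25 (K(b, h) = -6*1/50 = -3/25)
(726 + K(-2, 19)) - 3286 = (726 - 3/25) - 3286 = 18147/25 - 3286 = -64003/25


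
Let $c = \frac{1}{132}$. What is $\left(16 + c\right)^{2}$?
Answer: $\frac{4464769}{17424} \approx 256.24$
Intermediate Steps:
$c = \frac{1}{132} \approx 0.0075758$
$\left(16 + c\right)^{2} = \left(16 + \frac{1}{132}\right)^{2} = \left(\frac{2113}{132}\right)^{2} = \frac{4464769}{17424}$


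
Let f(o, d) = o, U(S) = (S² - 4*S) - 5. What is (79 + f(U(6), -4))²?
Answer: 7396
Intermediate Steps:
U(S) = -5 + S² - 4*S
(79 + f(U(6), -4))² = (79 + (-5 + 6² - 4*6))² = (79 + (-5 + 36 - 24))² = (79 + 7)² = 86² = 7396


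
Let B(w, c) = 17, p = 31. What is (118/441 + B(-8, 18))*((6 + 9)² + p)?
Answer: 1949440/441 ≈ 4420.5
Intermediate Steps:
(118/441 + B(-8, 18))*((6 + 9)² + p) = (118/441 + 17)*((6 + 9)² + 31) = (118*(1/441) + 17)*(15² + 31) = (118/441 + 17)*(225 + 31) = (7615/441)*256 = 1949440/441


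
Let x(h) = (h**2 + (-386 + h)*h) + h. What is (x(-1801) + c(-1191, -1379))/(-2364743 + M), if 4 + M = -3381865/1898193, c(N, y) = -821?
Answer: -6814290781419/2244374792018 ≈ -3.0362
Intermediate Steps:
M = -10974637/1898193 (M = -4 - 3381865/1898193 = -10974637/1898193 ≈ -5.7816)
x(h) = h + h**2 + h*(-386 + h) (x(h) = (h**2 + h*(-386 + h)) + h = h + h**2 + h*(-386 + h))
(x(-1801) + c(-1191, -1379))/(-2364743 + M) = (-1801*(-385 + 2*(-1801)) - 821)/(-2364743 - 10974637/1898193) = (-1801*(-385 - 3602) - 821)/(-4488749584036/1898193) = (-1801*(-3987) - 821)*(-1898193/4488749584036) = (7180587 - 821)*(-1898193/4488749584036) = 7179766*(-1898193/4488749584036) = -6814290781419/2244374792018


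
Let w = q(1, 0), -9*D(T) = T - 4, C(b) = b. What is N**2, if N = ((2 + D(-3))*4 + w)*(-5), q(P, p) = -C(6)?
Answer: 52900/81 ≈ 653.09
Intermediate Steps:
D(T) = 4/9 - T/9 (D(T) = -(T - 4)/9 = -(-4 + T)/9 = 4/9 - T/9)
q(P, p) = -6 (q(P, p) = -1*6 = -6)
w = -6
N = -230/9 (N = ((2 + (4/9 - 1/9*(-3)))*4 - 6)*(-5) = ((2 + (4/9 + 1/3))*4 - 6)*(-5) = ((2 + 7/9)*4 - 6)*(-5) = ((25/9)*4 - 6)*(-5) = (100/9 - 6)*(-5) = (46/9)*(-5) = -230/9 ≈ -25.556)
N**2 = (-230/9)**2 = 52900/81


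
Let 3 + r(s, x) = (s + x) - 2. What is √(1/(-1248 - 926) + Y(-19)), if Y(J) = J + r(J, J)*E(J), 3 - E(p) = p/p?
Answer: I*√496261154/2174 ≈ 10.247*I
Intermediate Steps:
E(p) = 2 (E(p) = 3 - p/p = 3 - 1*1 = 3 - 1 = 2)
r(s, x) = -5 + s + x (r(s, x) = -3 + ((s + x) - 2) = -3 + (-2 + s + x) = -5 + s + x)
Y(J) = -10 + 5*J (Y(J) = J + (-5 + J + J)*2 = J + (-5 + 2*J)*2 = J + (-10 + 4*J) = -10 + 5*J)
√(1/(-1248 - 926) + Y(-19)) = √(1/(-1248 - 926) + (-10 + 5*(-19))) = √(1/(-2174) + (-10 - 95)) = √(-1/2174 - 105) = √(-228271/2174) = I*√496261154/2174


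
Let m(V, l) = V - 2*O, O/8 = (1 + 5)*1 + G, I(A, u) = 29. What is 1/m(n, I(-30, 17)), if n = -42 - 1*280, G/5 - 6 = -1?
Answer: -1/818 ≈ -0.0012225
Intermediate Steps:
G = 25 (G = 30 + 5*(-1) = 30 - 5 = 25)
n = -322 (n = -42 - 280 = -322)
O = 248 (O = 8*((1 + 5)*1 + 25) = 8*(6*1 + 25) = 8*(6 + 25) = 8*31 = 248)
m(V, l) = -496 + V (m(V, l) = V - 2*248 = V - 496 = -496 + V)
1/m(n, I(-30, 17)) = 1/(-496 - 322) = 1/(-818) = -1/818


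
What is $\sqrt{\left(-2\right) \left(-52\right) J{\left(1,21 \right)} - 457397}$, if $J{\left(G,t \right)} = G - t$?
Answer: $3 i \sqrt{51053} \approx 677.85 i$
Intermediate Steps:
$\sqrt{\left(-2\right) \left(-52\right) J{\left(1,21 \right)} - 457397} = \sqrt{\left(-2\right) \left(-52\right) \left(1 - 21\right) - 457397} = \sqrt{104 \left(1 - 21\right) - 457397} = \sqrt{104 \left(-20\right) - 457397} = \sqrt{-2080 - 457397} = \sqrt{-459477} = 3 i \sqrt{51053}$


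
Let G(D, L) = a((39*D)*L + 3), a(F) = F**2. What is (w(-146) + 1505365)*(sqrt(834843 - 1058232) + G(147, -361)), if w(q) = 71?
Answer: 6448212268411215600 + 4516308*I*sqrt(24821) ≈ 6.4482e+18 + 7.1153e+8*I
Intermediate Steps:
G(D, L) = (3 + 39*D*L)**2 (G(D, L) = ((39*D)*L + 3)**2 = (39*D*L + 3)**2 = (3 + 39*D*L)**2)
(w(-146) + 1505365)*(sqrt(834843 - 1058232) + G(147, -361)) = (71 + 1505365)*(sqrt(834843 - 1058232) + 9*(1 + 13*147*(-361))**2) = 1505436*(sqrt(-223389) + 9*(1 - 689871)**2) = 1505436*(3*I*sqrt(24821) + 9*(-689870)**2) = 1505436*(3*I*sqrt(24821) + 9*475920616900) = 1505436*(3*I*sqrt(24821) + 4283285552100) = 1505436*(4283285552100 + 3*I*sqrt(24821)) = 6448212268411215600 + 4516308*I*sqrt(24821)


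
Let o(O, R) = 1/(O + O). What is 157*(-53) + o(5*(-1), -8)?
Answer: -83211/10 ≈ -8321.1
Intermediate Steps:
o(O, R) = 1/(2*O)
157*(-53) + o(5*(-1), -8) = 157*(-53) + 1/(2*((5*(-1)))) = -8321 + (1/2)/(-5) = -8321 + (1/2)*(-1/5) = -8321 - 1/10 = -83211/10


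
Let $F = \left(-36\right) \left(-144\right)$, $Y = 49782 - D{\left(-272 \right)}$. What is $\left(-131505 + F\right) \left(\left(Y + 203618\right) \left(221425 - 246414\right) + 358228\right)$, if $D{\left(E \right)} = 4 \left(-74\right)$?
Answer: $800780540224236$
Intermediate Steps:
$D{\left(E \right)} = -296$
$Y = 50078$ ($Y = 49782 - -296 = 49782 + 296 = 50078$)
$F = 5184$
$\left(-131505 + F\right) \left(\left(Y + 203618\right) \left(221425 - 246414\right) + 358228\right) = \left(-131505 + 5184\right) \left(\left(50078 + 203618\right) \left(221425 - 246414\right) + 358228\right) = - 126321 \left(253696 \left(-24989\right) + 358228\right) = - 126321 \left(-6339609344 + 358228\right) = \left(-126321\right) \left(-6339251116\right) = 800780540224236$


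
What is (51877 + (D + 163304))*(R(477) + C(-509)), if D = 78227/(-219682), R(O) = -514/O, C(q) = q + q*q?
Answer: 2915182476091680475/52394157 ≈ 5.5639e+10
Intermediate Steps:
C(q) = q + q²
D = -78227/219682 (D = 78227*(-1/219682) = -78227/219682 ≈ -0.35609)
(51877 + (D + 163304))*(R(477) + C(-509)) = (51877 + (-78227/219682 + 163304))*(-514/477 - 509*(1 - 509)) = (51877 + 35874871101/219682)*(-514*1/477 - 509*(-508)) = 47271314215*(-514/477 + 258572)/219682 = (47271314215/219682)*(123338330/477) = 2915182476091680475/52394157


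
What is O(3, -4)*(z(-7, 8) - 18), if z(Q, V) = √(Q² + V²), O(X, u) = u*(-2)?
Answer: -144 + 8*√113 ≈ -58.959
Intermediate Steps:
O(X, u) = -2*u
O(3, -4)*(z(-7, 8) - 18) = (-2*(-4))*(√((-7)² + 8²) - 18) = 8*(√(49 + 64) - 18) = 8*(√113 - 18) = 8*(-18 + √113) = -144 + 8*√113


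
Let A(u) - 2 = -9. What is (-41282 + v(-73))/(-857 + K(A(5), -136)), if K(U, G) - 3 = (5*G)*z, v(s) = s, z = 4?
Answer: 41355/3574 ≈ 11.571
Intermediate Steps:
A(u) = -7 (A(u) = 2 - 9 = -7)
K(U, G) = 3 + 20*G (K(U, G) = 3 + (5*G)*4 = 3 + 20*G)
(-41282 + v(-73))/(-857 + K(A(5), -136)) = (-41282 - 73)/(-857 + (3 + 20*(-136))) = -41355/(-857 + (3 - 2720)) = -41355/(-857 - 2717) = -41355/(-3574) = -41355*(-1/3574) = 41355/3574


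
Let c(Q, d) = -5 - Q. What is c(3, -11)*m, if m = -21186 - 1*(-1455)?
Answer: 157848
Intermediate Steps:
m = -19731 (m = -21186 + 1455 = -19731)
c(3, -11)*m = (-5 - 1*3)*(-19731) = (-5 - 3)*(-19731) = -8*(-19731) = 157848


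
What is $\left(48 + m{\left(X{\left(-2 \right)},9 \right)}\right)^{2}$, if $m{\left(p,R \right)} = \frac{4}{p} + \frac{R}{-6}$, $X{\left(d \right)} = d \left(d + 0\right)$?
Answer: $\frac{9025}{4} \approx 2256.3$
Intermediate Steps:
$X{\left(d \right)} = d^{2}$ ($X{\left(d \right)} = d d = d^{2}$)
$m{\left(p,R \right)} = \frac{4}{p} - \frac{R}{6}$ ($m{\left(p,R \right)} = \frac{4}{p} + R \left(- \frac{1}{6}\right) = \frac{4}{p} - \frac{R}{6}$)
$\left(48 + m{\left(X{\left(-2 \right)},9 \right)}\right)^{2} = \left(48 + \left(\frac{4}{\left(-2\right)^{2}} - \frac{3}{2}\right)\right)^{2} = \left(48 - \left(\frac{3}{2} - \frac{4}{4}\right)\right)^{2} = \left(48 + \left(4 \cdot \frac{1}{4} - \frac{3}{2}\right)\right)^{2} = \left(48 + \left(1 - \frac{3}{2}\right)\right)^{2} = \left(48 - \frac{1}{2}\right)^{2} = \left(\frac{95}{2}\right)^{2} = \frac{9025}{4}$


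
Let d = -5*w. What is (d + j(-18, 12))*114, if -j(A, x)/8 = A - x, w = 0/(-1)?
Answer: 27360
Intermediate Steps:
w = 0 (w = 0*(-1) = 0)
j(A, x) = -8*A + 8*x (j(A, x) = -8*(A - x) = -8*A + 8*x)
d = 0 (d = -5*0 = 0)
(d + j(-18, 12))*114 = (0 + (-8*(-18) + 8*12))*114 = (0 + (144 + 96))*114 = (0 + 240)*114 = 240*114 = 27360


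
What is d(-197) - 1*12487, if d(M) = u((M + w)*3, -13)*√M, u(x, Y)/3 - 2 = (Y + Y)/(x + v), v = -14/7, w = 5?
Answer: -12487 + 1773*I*√197/289 ≈ -12487.0 + 86.108*I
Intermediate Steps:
v = -2 (v = -14*⅐ = -2)
u(x, Y) = 6 + 6*Y/(-2 + x) (u(x, Y) = 6 + 3*((Y + Y)/(x - 2)) = 6 + 3*((2*Y)/(-2 + x)) = 6 + 3*(2*Y/(-2 + x)) = 6 + 6*Y/(-2 + x))
d(M) = 18*M^(3/2)/(13 + 3*M) (d(M) = (6*(-2 - 13 + (M + 5)*3)/(-2 + (M + 5)*3))*√M = (6*(-2 - 13 + (5 + M)*3)/(-2 + (5 + M)*3))*√M = (6*(-2 - 13 + (15 + 3*M))/(-2 + (15 + 3*M)))*√M = (6*(3*M)/(13 + 3*M))*√M = (18*M/(13 + 3*M))*√M = 18*M^(3/2)/(13 + 3*M))
d(-197) - 1*12487 = 18*(-197)^(3/2)/(13 + 3*(-197)) - 1*12487 = 18*(-197*I*√197)/(13 - 591) - 12487 = 18*(-197*I*√197)/(-578) - 12487 = 18*(-197*I*√197)*(-1/578) - 12487 = 1773*I*√197/289 - 12487 = -12487 + 1773*I*√197/289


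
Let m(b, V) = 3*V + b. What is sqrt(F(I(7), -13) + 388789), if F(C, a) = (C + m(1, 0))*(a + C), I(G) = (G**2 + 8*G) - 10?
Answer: sqrt(396661) ≈ 629.81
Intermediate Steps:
m(b, V) = b + 3*V
I(G) = -10 + G**2 + 8*G
F(C, a) = (1 + C)*(C + a) (F(C, a) = (C + (1 + 3*0))*(a + C) = (C + (1 + 0))*(C + a) = (C + 1)*(C + a) = (1 + C)*(C + a))
sqrt(F(I(7), -13) + 388789) = sqrt(((-10 + 7**2 + 8*7) - 13 + (-10 + 7**2 + 8*7)**2 + (-10 + 7**2 + 8*7)*(-13)) + 388789) = sqrt(((-10 + 49 + 56) - 13 + (-10 + 49 + 56)**2 + (-10 + 49 + 56)*(-13)) + 388789) = sqrt((95 - 13 + 95**2 + 95*(-13)) + 388789) = sqrt((95 - 13 + 9025 - 1235) + 388789) = sqrt(7872 + 388789) = sqrt(396661)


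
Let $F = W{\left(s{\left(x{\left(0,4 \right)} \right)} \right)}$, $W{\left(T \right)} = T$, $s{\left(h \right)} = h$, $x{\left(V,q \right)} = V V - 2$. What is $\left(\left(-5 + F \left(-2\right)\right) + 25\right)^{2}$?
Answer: $576$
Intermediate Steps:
$x{\left(V,q \right)} = -2 + V^{2}$ ($x{\left(V,q \right)} = V^{2} - 2 = -2 + V^{2}$)
$F = -2$ ($F = -2 + 0^{2} = -2 + 0 = -2$)
$\left(\left(-5 + F \left(-2\right)\right) + 25\right)^{2} = \left(\left(-5 - -4\right) + 25\right)^{2} = \left(\left(-5 + 4\right) + 25\right)^{2} = \left(-1 + 25\right)^{2} = 24^{2} = 576$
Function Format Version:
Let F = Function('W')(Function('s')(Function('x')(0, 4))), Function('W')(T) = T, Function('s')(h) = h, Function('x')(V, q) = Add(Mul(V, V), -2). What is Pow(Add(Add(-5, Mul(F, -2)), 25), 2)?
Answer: 576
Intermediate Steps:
Function('x')(V, q) = Add(-2, Pow(V, 2)) (Function('x')(V, q) = Add(Pow(V, 2), -2) = Add(-2, Pow(V, 2)))
F = -2 (F = Add(-2, Pow(0, 2)) = Add(-2, 0) = -2)
Pow(Add(Add(-5, Mul(F, -2)), 25), 2) = Pow(Add(Add(-5, Mul(-2, -2)), 25), 2) = Pow(Add(Add(-5, 4), 25), 2) = Pow(Add(-1, 25), 2) = Pow(24, 2) = 576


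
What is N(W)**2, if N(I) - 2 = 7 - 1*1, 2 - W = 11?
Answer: 64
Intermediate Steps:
W = -9 (W = 2 - 1*11 = 2 - 11 = -9)
N(I) = 8 (N(I) = 2 + (7 - 1*1) = 2 + (7 - 1) = 2 + 6 = 8)
N(W)**2 = 8**2 = 64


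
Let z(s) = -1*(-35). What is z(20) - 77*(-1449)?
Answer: 111608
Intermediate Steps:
z(s) = 35
z(20) - 77*(-1449) = 35 - 77*(-1449) = 35 + 111573 = 111608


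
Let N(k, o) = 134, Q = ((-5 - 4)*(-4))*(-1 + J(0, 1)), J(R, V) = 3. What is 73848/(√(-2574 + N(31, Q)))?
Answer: -18462*I*√610/305 ≈ -1495.0*I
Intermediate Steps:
Q = 72 (Q = ((-5 - 4)*(-4))*(-1 + 3) = -9*(-4)*2 = 36*2 = 72)
73848/(√(-2574 + N(31, Q))) = 73848/(√(-2574 + 134)) = 73848/(√(-2440)) = 73848/((2*I*√610)) = 73848*(-I*√610/1220) = -18462*I*√610/305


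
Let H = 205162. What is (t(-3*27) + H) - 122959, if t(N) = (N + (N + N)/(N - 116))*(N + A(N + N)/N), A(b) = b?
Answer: 17441796/197 ≈ 88537.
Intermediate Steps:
t(N) = (2 + N)*(N + 2*N/(-116 + N)) (t(N) = (N + (N + N)/(N - 116))*(N + (N + N)/N) = (N + (2*N)/(-116 + N))*(N + (2*N)/N) = (N + 2*N/(-116 + N))*(N + 2) = (N + 2*N/(-116 + N))*(2 + N) = (2 + N)*(N + 2*N/(-116 + N)))
(t(-3*27) + H) - 122959 = ((-3*27)*(-228 + (-3*27)² - (-336)*27)/(-116 - 3*27) + 205162) - 122959 = (-81*(-228 + (-81)² - 112*(-81))/(-116 - 81) + 205162) - 122959 = (-81*(-228 + 6561 + 9072)/(-197) + 205162) - 122959 = (-81*(-1/197)*15405 + 205162) - 122959 = (1247805/197 + 205162) - 122959 = 41664719/197 - 122959 = 17441796/197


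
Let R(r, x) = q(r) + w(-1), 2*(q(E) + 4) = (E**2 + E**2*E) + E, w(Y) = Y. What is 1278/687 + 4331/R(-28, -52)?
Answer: 3525079/2428087 ≈ 1.4518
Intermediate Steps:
q(E) = -4 + E/2 + E**2/2 + E**3/2 (q(E) = -4 + ((E**2 + E**2*E) + E)/2 = -4 + ((E**2 + E**3) + E)/2 = -4 + (E + E**2 + E**3)/2 = -4 + (E/2 + E**2/2 + E**3/2) = -4 + E/2 + E**2/2 + E**3/2)
R(r, x) = -5 + r/2 + r**2/2 + r**3/2 (R(r, x) = (-4 + r/2 + r**2/2 + r**3/2) - 1 = -5 + r/2 + r**2/2 + r**3/2)
1278/687 + 4331/R(-28, -52) = 1278/687 + 4331/(-5 + (1/2)*(-28) + (1/2)*(-28)**2 + (1/2)*(-28)**3) = 1278*(1/687) + 4331/(-5 - 14 + (1/2)*784 + (1/2)*(-21952)) = 426/229 + 4331/(-5 - 14 + 392 - 10976) = 426/229 + 4331/(-10603) = 426/229 + 4331*(-1/10603) = 426/229 - 4331/10603 = 3525079/2428087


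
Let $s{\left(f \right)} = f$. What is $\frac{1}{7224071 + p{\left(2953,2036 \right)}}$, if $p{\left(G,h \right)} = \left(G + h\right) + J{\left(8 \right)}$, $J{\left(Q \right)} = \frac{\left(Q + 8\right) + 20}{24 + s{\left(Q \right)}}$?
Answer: $\frac{8}{57832489} \approx 1.3833 \cdot 10^{-7}$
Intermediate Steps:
$J{\left(Q \right)} = \frac{28 + Q}{24 + Q}$ ($J{\left(Q \right)} = \frac{\left(Q + 8\right) + 20}{24 + Q} = \frac{\left(8 + Q\right) + 20}{24 + Q} = \frac{28 + Q}{24 + Q}$)
$p{\left(G,h \right)} = \frac{9}{8} + G + h$ ($p{\left(G,h \right)} = \left(G + h\right) + \frac{28 + 8}{24 + 8} = \left(G + h\right) + \frac{1}{32} \cdot 36 = \left(G + h\right) + \frac{9}{8} = \frac{9}{8} + G + h$)
$\frac{1}{7224071 + p{\left(2953,2036 \right)}} = \frac{1}{7224071 + \left(\frac{9}{8} + 2953 + 2036\right)} = \frac{1}{7224071 + \frac{39921}{8}} = \frac{1}{\frac{57832489}{8}} = \frac{8}{57832489}$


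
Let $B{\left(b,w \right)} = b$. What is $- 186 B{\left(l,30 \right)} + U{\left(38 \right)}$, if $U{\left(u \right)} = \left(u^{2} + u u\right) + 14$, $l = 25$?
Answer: $-1748$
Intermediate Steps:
$U{\left(u \right)} = 14 + 2 u^{2}$ ($U{\left(u \right)} = \left(u^{2} + u^{2}\right) + 14 = 2 u^{2} + 14 = 14 + 2 u^{2}$)
$- 186 B{\left(l,30 \right)} + U{\left(38 \right)} = \left(-186\right) 25 + \left(14 + 2 \cdot 38^{2}\right) = -4650 + \left(14 + 2 \cdot 1444\right) = -4650 + \left(14 + 2888\right) = -4650 + 2902 = -1748$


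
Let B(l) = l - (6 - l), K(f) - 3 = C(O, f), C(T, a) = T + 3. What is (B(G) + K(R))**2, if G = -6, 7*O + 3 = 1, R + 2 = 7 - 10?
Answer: 7396/49 ≈ 150.94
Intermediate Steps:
R = -5 (R = -2 + (7 - 10) = -2 - 3 = -5)
O = -2/7 (O = -3/7 + (1/7)*1 = -3/7 + 1/7 = -2/7 ≈ -0.28571)
C(T, a) = 3 + T
K(f) = 40/7 (K(f) = 3 + (3 - 2/7) = 3 + 19/7 = 40/7)
B(l) = -6 + 2*l (B(l) = l + (-6 + l) = -6 + 2*l)
(B(G) + K(R))**2 = ((-6 + 2*(-6)) + 40/7)**2 = ((-6 - 12) + 40/7)**2 = (-18 + 40/7)**2 = (-86/7)**2 = 7396/49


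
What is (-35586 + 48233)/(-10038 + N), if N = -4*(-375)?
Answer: -12647/8538 ≈ -1.4813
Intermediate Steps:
N = 1500
(-35586 + 48233)/(-10038 + N) = (-35586 + 48233)/(-10038 + 1500) = 12647/(-8538) = 12647*(-1/8538) = -12647/8538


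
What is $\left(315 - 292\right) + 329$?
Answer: $352$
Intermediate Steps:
$\left(315 - 292\right) + 329 = 23 + 329 = 352$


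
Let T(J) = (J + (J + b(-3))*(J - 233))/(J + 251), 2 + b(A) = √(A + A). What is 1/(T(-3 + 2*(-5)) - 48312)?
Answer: -2735709802/132125346750337 + 58548*I*√6/132125346750337 ≈ -2.0705e-5 + 1.0854e-9*I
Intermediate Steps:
b(A) = -2 + √2*√A (b(A) = -2 + √(A + A) = -2 + √(2*A) = -2 + √2*√A)
T(J) = (J + (-233 + J)*(-2 + J + I*√6))/(251 + J) (T(J) = (J + (J + (-2 + √2*√(-3)))*(J - 233))/(J + 251) = (J + (J + (-2 + √2*(I*√3)))*(-233 + J))/(251 + J) = (J + (J + (-2 + I*√6))*(-233 + J))/(251 + J) = (J + (-2 + J + I*√6)*(-233 + J))/(251 + J) = (J + (-233 + J)*(-2 + J + I*√6))/(251 + J))
1/(T(-3 + 2*(-5)) - 48312) = 1/((466 + (-3 + 2*(-5))² - 234*(-3 + 2*(-5)) - 233*I*√6 + I*(-3 + 2*(-5))*√6)/(251 + (-3 + 2*(-5))) - 48312) = 1/((466 + (-3 - 10)² - 234*(-3 - 10) - 233*I*√6 + I*(-3 - 10)*√6)/(251 + (-3 - 10)) - 48312) = 1/((466 + (-13)² - 234*(-13) - 233*I*√6 + I*(-13)*√6)/(251 - 13) - 48312) = 1/((466 + 169 + 3042 - 233*I*√6 - 13*I*√6)/238 - 48312) = 1/((3677 - 246*I*√6)/238 - 48312) = 1/((3677/238 - 123*I*√6/119) - 48312) = 1/(-11494579/238 - 123*I*√6/119)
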